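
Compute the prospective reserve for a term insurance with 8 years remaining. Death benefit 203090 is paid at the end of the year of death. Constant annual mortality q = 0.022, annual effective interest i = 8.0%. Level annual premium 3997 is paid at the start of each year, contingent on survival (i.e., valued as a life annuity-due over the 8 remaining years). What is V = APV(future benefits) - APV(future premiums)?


v = 1/(1+i) = 0.925926
APV(future benefits) per unit = sum_{k=0}^{7} k_p_x * q * v^(k+1) = 0.118155
APV(future benefits) = 203090 * 0.118155 = 23996.1261
Life annuity-due factor ä_{x:8} = sum_{k=0}^{7} k_p_x * v^k = 5.800343
APV(future premiums) = 3997 * 5.800343 = 23183.9707
V = 23996.1261 - 23183.9707
= 812.1554


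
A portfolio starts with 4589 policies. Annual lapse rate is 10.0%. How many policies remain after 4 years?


remaining = initial * (1 - lapse)^years
= 4589 * (1 - 0.1)^4
= 4589 * 0.6561
= 3010.8429


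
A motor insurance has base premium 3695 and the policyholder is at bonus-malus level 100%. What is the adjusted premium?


adjusted = base * BM_level / 100
= 3695 * 100 / 100
= 3695 * 1.0
= 3695.0


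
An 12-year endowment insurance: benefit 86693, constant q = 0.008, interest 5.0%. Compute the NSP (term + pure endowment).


Term component = 5911.0097
Pure endowment = 12_p_x * v^12 * benefit = 0.908113 * 0.556837 * 86693 = 43838.1793
NSP = 49749.1891


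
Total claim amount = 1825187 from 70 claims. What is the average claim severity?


severity = total / number
= 1825187 / 70
= 26074.1


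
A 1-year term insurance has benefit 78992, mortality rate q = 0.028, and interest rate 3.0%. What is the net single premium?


NSP = benefit * q * v
v = 1/(1+i) = 0.970874
NSP = 78992 * 0.028 * 0.970874
= 2147.3553


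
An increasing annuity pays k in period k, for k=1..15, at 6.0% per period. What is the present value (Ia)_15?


(Ia)_n = sum_{k=1}^{n} k * v^k, v = 1/(1+i)
v = 0.943396
Sum computed term by term:
(Ia)_15 = 67.2668


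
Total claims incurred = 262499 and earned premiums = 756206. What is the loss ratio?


Loss ratio = claims / premiums
= 262499 / 756206
= 0.3471


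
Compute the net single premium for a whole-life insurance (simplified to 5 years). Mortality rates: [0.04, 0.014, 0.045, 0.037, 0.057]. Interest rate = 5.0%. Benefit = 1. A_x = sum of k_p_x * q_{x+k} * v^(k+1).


v = 0.952381
Year 0: k_p_x=1.0, q=0.04, term=0.038095
Year 1: k_p_x=0.96, q=0.014, term=0.01219
Year 2: k_p_x=0.94656, q=0.045, term=0.036795
Year 3: k_p_x=0.903965, q=0.037, term=0.027517
Year 4: k_p_x=0.870518, q=0.057, term=0.038878
A_x = 0.1535


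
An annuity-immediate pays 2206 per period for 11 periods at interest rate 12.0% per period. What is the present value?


PV = PMT * (1 - (1+i)^(-n)) / i
= 2206 * (1 - (1+0.12)^(-11)) / 0.12
= 2206 * (1 - 0.287476) / 0.12
= 2206 * 5.937699
= 13098.5643


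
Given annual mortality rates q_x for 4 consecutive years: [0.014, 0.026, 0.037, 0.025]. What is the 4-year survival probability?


p_k = 1 - q_k for each year
Survival = product of (1 - q_k)
= 0.986 * 0.974 * 0.963 * 0.975
= 0.9017


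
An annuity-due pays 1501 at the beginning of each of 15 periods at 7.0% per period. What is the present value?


PV_due = PMT * (1-(1+i)^(-n))/i * (1+i)
PV_immediate = 13670.9789
PV_due = 13670.9789 * 1.07
= 14627.9474


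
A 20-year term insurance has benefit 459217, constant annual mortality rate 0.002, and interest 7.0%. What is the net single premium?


NSP = benefit * sum_{k=0}^{n-1} k_p_x * q * v^(k+1)
With constant q=0.002, v=0.934579
Sum = 0.020881
NSP = 459217 * 0.020881
= 9589.0083


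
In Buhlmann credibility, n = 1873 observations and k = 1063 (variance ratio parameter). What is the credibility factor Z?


Z = n / (n + k)
= 1873 / (1873 + 1063)
= 1873 / 2936
= 0.6379


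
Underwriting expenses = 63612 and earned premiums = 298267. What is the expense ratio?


Expense ratio = expenses / premiums
= 63612 / 298267
= 0.2133


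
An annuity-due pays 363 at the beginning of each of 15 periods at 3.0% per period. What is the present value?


PV_due = PMT * (1-(1+i)^(-n))/i * (1+i)
PV_immediate = 4333.4704
PV_due = 4333.4704 * 1.03
= 4463.4745


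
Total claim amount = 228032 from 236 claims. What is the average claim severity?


severity = total / number
= 228032 / 236
= 966.2373


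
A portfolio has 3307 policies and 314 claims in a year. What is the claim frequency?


frequency = claims / policies
= 314 / 3307
= 0.095


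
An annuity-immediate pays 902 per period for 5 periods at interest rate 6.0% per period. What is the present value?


PV = PMT * (1 - (1+i)^(-n)) / i
= 902 * (1 - (1+0.06)^(-5)) / 0.06
= 902 * (1 - 0.747258) / 0.06
= 902 * 4.212364
= 3799.5521


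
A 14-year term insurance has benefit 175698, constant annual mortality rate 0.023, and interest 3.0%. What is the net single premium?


NSP = benefit * sum_{k=0}^{n-1} k_p_x * q * v^(k+1)
With constant q=0.023, v=0.970874
Sum = 0.226827
NSP = 175698 * 0.226827
= 39852.9941


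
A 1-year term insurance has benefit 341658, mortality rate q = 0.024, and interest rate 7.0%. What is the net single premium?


NSP = benefit * q * v
v = 1/(1+i) = 0.934579
NSP = 341658 * 0.024 * 0.934579
= 7663.357


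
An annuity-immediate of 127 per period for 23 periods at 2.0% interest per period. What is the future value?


FV = PMT * ((1+i)^n - 1) / i
= 127 * ((1.02)^23 - 1) / 0.02
= 127 * (1.576899 - 1) / 0.02
= 3663.3103


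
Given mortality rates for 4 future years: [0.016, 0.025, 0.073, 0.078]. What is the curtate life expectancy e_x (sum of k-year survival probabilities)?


e_x = sum_{k=1}^{n} k_p_x
k_p_x values:
  1_p_x = 0.984
  2_p_x = 0.9594
  3_p_x = 0.889364
  4_p_x = 0.819993
e_x = 3.6528


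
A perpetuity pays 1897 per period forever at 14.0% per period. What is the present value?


PV = PMT / i
= 1897 / 0.14
= 13550.0


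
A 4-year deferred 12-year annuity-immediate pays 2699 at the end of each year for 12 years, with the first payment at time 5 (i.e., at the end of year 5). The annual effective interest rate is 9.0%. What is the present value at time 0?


PV at time 4 of the 12-year annuity-immediate:
a_n = 2699 * (1-(1+0.09)^(-12))/0.09 = 19326.7975
Discount back 4 years to time 0:
PV = 19326.7975 * (1+0.09)^(-4)
= 19326.7975 * 0.708425
= 13691.5906


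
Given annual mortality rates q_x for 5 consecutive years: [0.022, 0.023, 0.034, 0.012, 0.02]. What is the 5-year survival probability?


p_k = 1 - q_k for each year
Survival = product of (1 - q_k)
= 0.978 * 0.977 * 0.966 * 0.988 * 0.98
= 0.8937


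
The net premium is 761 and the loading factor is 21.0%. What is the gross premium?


Gross = net * (1 + loading)
= 761 * (1 + 0.21)
= 761 * 1.21
= 920.81


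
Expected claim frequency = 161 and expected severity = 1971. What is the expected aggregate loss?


E[S] = E[N] * E[X]
= 161 * 1971
= 317331


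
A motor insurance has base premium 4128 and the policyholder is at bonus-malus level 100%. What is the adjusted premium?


adjusted = base * BM_level / 100
= 4128 * 100 / 100
= 4128 * 1.0
= 4128.0


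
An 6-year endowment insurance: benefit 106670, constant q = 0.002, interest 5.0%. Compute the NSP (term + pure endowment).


Term component = 1077.7548
Pure endowment = 6_p_x * v^6 * benefit = 0.98806 * 0.746215 * 106670 = 78648.374
NSP = 79726.1289


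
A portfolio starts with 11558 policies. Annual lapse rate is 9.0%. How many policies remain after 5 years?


remaining = initial * (1 - lapse)^years
= 11558 * (1 - 0.09)^5
= 11558 * 0.624032
= 7212.5635


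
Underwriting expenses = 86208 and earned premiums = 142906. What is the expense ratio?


Expense ratio = expenses / premiums
= 86208 / 142906
= 0.6032


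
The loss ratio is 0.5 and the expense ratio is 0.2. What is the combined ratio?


Combined ratio = loss ratio + expense ratio
= 0.5 + 0.2
= 0.7


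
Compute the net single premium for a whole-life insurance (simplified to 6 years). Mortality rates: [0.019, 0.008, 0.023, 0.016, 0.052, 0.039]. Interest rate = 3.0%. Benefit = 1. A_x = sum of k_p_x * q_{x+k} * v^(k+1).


v = 0.970874
Year 0: k_p_x=1.0, q=0.019, term=0.018447
Year 1: k_p_x=0.981, q=0.008, term=0.007397
Year 2: k_p_x=0.973152, q=0.023, term=0.020483
Year 3: k_p_x=0.95077, q=0.016, term=0.013516
Year 4: k_p_x=0.935557, q=0.052, term=0.041965
Year 5: k_p_x=0.886908, q=0.039, term=0.028968
A_x = 0.1308


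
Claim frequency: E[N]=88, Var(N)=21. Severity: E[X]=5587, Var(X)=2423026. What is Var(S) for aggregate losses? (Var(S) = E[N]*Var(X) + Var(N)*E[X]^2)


Var(S) = E[N]*Var(X) + Var(N)*E[X]^2
= 88*2423026 + 21*5587^2
= 213226288 + 655505949
= 8.6873e+08


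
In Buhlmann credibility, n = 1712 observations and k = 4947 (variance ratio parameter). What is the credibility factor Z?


Z = n / (n + k)
= 1712 / (1712 + 4947)
= 1712 / 6659
= 0.2571


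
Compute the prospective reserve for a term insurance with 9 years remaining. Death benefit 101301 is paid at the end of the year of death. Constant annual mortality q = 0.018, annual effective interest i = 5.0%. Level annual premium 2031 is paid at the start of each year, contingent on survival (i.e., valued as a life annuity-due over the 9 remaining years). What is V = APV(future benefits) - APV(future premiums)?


v = 1/(1+i) = 0.952381
APV(future benefits) per unit = sum_{k=0}^{8} k_p_x * q * v^(k+1) = 0.119808
APV(future benefits) = 101301 * 0.119808 = 12136.6279
Life annuity-due factor ä_{x:9} = sum_{k=0}^{8} k_p_x * v^k = 6.988776
APV(future premiums) = 2031 * 6.988776 = 14194.2033
V = 12136.6279 - 14194.2033
= -2057.5754


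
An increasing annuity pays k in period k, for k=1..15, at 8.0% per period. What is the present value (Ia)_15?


(Ia)_n = sum_{k=1}^{n} k * v^k, v = 1/(1+i)
v = 0.925926
Sum computed term by term:
(Ia)_15 = 56.4451


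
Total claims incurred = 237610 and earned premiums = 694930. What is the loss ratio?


Loss ratio = claims / premiums
= 237610 / 694930
= 0.3419


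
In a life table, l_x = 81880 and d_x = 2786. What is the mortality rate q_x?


q_x = d_x / l_x
= 2786 / 81880
= 0.034


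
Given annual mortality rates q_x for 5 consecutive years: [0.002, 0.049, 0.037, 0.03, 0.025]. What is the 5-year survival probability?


p_k = 1 - q_k for each year
Survival = product of (1 - q_k)
= 0.998 * 0.951 * 0.963 * 0.97 * 0.975
= 0.8644


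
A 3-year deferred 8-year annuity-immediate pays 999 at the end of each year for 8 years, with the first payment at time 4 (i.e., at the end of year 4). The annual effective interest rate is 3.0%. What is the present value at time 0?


PV at time 3 of the 8-year annuity-immediate:
a_n = 999 * (1-(1+0.03)^(-8))/0.03 = 7012.6725
Discount back 3 years to time 0:
PV = 7012.6725 * (1+0.03)^(-3)
= 7012.6725 * 0.915142
= 6417.5887


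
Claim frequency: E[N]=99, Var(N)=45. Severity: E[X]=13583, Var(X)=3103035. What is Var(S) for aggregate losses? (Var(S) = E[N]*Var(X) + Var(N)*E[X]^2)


Var(S) = E[N]*Var(X) + Var(N)*E[X]^2
= 99*3103035 + 45*13583^2
= 307200465 + 8302405005
= 8.6096e+09


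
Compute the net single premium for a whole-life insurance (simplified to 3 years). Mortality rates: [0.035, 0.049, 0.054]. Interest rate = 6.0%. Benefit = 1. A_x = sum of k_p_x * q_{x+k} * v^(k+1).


v = 0.943396
Year 0: k_p_x=1.0, q=0.035, term=0.033019
Year 1: k_p_x=0.965, q=0.049, term=0.042083
Year 2: k_p_x=0.917715, q=0.054, term=0.041609
A_x = 0.1167


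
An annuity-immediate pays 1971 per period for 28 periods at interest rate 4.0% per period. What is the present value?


PV = PMT * (1 - (1+i)^(-n)) / i
= 1971 * (1 - (1+0.04)^(-28)) / 0.04
= 1971 * (1 - 0.333477) / 0.04
= 1971 * 16.663063
= 32842.8976


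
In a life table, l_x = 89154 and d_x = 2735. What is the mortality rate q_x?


q_x = d_x / l_x
= 2735 / 89154
= 0.0307


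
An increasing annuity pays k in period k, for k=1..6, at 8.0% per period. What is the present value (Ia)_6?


(Ia)_n = sum_{k=1}^{n} k * v^k, v = 1/(1+i)
v = 0.925926
Sum computed term by term:
(Ia)_6 = 15.1462


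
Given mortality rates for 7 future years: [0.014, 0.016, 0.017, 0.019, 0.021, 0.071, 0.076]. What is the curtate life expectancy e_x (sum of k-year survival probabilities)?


e_x = sum_{k=1}^{n} k_p_x
k_p_x values:
  1_p_x = 0.986
  2_p_x = 0.970224
  3_p_x = 0.95373
  4_p_x = 0.935609
  5_p_x = 0.915962
  6_p_x = 0.850928
  7_p_x = 0.786258
e_x = 6.3987


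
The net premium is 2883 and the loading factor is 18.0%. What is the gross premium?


Gross = net * (1 + loading)
= 2883 * (1 + 0.18)
= 2883 * 1.18
= 3401.94


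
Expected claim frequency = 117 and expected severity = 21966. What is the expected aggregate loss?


E[S] = E[N] * E[X]
= 117 * 21966
= 2.5700e+06


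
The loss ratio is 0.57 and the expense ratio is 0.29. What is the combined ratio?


Combined ratio = loss ratio + expense ratio
= 0.57 + 0.29
= 0.86


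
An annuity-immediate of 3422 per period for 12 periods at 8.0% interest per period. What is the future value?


FV = PMT * ((1+i)^n - 1) / i
= 3422 * ((1.08)^12 - 1) / 0.08
= 3422 * (2.51817 - 1) / 0.08
= 64939.7267


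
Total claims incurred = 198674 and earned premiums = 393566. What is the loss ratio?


Loss ratio = claims / premiums
= 198674 / 393566
= 0.5048


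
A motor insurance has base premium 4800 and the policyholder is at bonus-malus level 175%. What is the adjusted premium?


adjusted = base * BM_level / 100
= 4800 * 175 / 100
= 4800 * 1.75
= 8400.0


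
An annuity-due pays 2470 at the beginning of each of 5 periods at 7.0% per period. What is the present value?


PV_due = PMT * (1-(1+i)^(-n))/i * (1+i)
PV_immediate = 10127.4877
PV_due = 10127.4877 * 1.07
= 10836.4118


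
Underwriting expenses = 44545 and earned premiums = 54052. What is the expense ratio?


Expense ratio = expenses / premiums
= 44545 / 54052
= 0.8241


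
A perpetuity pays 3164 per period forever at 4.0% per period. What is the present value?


PV = PMT / i
= 3164 / 0.04
= 79100.0


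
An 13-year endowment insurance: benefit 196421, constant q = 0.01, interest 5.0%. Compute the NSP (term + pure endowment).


Term component = 17502.1543
Pure endowment = 13_p_x * v^13 * benefit = 0.877521 * 0.530321 * 196421 = 91408.0743
NSP = 108910.2286


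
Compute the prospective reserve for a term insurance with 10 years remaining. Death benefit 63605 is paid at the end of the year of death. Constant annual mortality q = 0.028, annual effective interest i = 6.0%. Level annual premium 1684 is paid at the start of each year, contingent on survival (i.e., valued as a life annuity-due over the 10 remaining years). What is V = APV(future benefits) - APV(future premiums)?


v = 1/(1+i) = 0.943396
APV(future benefits) per unit = sum_{k=0}^{9} k_p_x * q * v^(k+1) = 0.184436
APV(future benefits) = 63605 * 0.184436 = 11731.0685
Life annuity-due factor ä_{x:10} = sum_{k=0}^{9} k_p_x * v^k = 6.98223
APV(future premiums) = 1684 * 6.98223 = 11758.0753
V = 11731.0685 - 11758.0753
= -27.0067


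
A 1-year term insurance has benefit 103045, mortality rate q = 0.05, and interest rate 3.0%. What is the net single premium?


NSP = benefit * q * v
v = 1/(1+i) = 0.970874
NSP = 103045 * 0.05 * 0.970874
= 5002.1845


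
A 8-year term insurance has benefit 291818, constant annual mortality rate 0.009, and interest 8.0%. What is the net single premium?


NSP = benefit * sum_{k=0}^{n-1} k_p_x * q * v^(k+1)
With constant q=0.009, v=0.925926
Sum = 0.050302
NSP = 291818 * 0.050302
= 14678.9129


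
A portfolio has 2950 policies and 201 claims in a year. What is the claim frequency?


frequency = claims / policies
= 201 / 2950
= 0.0681


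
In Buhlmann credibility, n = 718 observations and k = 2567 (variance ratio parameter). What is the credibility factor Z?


Z = n / (n + k)
= 718 / (718 + 2567)
= 718 / 3285
= 0.2186


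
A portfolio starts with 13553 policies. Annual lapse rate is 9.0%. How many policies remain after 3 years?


remaining = initial * (1 - lapse)^years
= 13553 * (1 - 0.09)^3
= 13553 * 0.753571
= 10213.1478


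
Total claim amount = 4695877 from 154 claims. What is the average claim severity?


severity = total / number
= 4695877 / 154
= 30492.7078


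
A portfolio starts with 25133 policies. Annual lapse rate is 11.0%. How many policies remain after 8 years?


remaining = initial * (1 - lapse)^years
= 25133 * (1 - 0.11)^8
= 25133 * 0.393659
= 9893.8286


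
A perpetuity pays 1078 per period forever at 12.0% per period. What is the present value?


PV = PMT / i
= 1078 / 0.12
= 8983.3333


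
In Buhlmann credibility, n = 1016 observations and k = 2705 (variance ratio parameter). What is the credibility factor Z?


Z = n / (n + k)
= 1016 / (1016 + 2705)
= 1016 / 3721
= 0.273


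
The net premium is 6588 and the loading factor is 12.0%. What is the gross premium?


Gross = net * (1 + loading)
= 6588 * (1 + 0.12)
= 6588 * 1.12
= 7378.56


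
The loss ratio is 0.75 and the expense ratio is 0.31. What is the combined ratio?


Combined ratio = loss ratio + expense ratio
= 0.75 + 0.31
= 1.06


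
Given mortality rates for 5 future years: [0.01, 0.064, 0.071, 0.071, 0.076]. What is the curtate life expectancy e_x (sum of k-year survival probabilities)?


e_x = sum_{k=1}^{n} k_p_x
k_p_x values:
  1_p_x = 0.99
  2_p_x = 0.92664
  3_p_x = 0.860849
  4_p_x = 0.799728
  5_p_x = 0.738949
e_x = 4.3162


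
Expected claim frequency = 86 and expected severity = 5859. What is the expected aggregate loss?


E[S] = E[N] * E[X]
= 86 * 5859
= 503874


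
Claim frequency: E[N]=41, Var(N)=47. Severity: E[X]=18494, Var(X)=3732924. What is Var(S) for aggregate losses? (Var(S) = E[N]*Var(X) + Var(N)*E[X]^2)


Var(S) = E[N]*Var(X) + Var(N)*E[X]^2
= 41*3732924 + 47*18494^2
= 153049884 + 16075317692
= 1.6228e+10


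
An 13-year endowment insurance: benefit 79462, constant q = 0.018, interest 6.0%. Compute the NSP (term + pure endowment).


Term component = 11548.3115
Pure endowment = 13_p_x * v^13 * benefit = 0.789677 * 0.468839 * 79462 = 29419.3169
NSP = 40967.6284


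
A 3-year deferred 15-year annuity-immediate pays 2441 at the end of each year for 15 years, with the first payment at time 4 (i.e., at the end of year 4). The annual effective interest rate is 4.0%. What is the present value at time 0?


PV at time 3 of the 15-year annuity-immediate:
a_n = 2441 * (1-(1+0.04)^(-15))/0.04 = 27139.9837
Discount back 3 years to time 0:
PV = 27139.9837 * (1+0.04)^(-3)
= 27139.9837 * 0.888996
= 24127.3467


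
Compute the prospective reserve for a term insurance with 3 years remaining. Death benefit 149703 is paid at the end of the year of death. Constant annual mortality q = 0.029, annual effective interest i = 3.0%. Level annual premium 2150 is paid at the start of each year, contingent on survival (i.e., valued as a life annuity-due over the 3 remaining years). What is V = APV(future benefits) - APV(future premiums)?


v = 1/(1+i) = 0.970874
APV(future benefits) per unit = sum_{k=0}^{2} k_p_x * q * v^(k+1) = 0.07972
APV(future benefits) = 149703 * 0.07972 = 11934.3317
Life annuity-due factor ä_{x:3} = sum_{k=0}^{2} k_p_x * v^k = 2.831437
APV(future premiums) = 2150 * 2.831437 = 6087.5885
V = 11934.3317 - 6087.5885
= 5846.7432


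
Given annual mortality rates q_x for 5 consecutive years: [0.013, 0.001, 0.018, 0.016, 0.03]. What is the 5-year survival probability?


p_k = 1 - q_k for each year
Survival = product of (1 - q_k)
= 0.987 * 0.999 * 0.982 * 0.984 * 0.97
= 0.9242


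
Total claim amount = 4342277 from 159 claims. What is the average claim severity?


severity = total / number
= 4342277 / 159
= 27309.9182


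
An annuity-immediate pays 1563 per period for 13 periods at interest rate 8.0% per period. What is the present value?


PV = PMT * (1 - (1+i)^(-n)) / i
= 1563 * (1 - (1+0.08)^(-13)) / 0.08
= 1563 * (1 - 0.367698) / 0.08
= 1563 * 7.903776
= 12353.6018


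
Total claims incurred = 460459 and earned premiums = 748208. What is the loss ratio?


Loss ratio = claims / premiums
= 460459 / 748208
= 0.6154


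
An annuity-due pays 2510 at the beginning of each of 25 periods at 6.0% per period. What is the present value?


PV_due = PMT * (1-(1+i)^(-n))/i * (1+i)
PV_immediate = 32086.224
PV_due = 32086.224 * 1.06
= 34011.3974


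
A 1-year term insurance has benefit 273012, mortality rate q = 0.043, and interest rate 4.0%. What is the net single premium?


NSP = benefit * q * v
v = 1/(1+i) = 0.961538
NSP = 273012 * 0.043 * 0.961538
= 11287.9962


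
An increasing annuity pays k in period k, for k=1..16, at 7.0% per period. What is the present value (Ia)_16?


(Ia)_n = sum_{k=1}^{n} k * v^k, v = 1/(1+i)
v = 0.934579
Sum computed term by term:
(Ia)_16 = 66.9737


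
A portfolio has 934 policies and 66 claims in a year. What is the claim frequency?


frequency = claims / policies
= 66 / 934
= 0.0707


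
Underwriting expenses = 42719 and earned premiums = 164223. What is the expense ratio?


Expense ratio = expenses / premiums
= 42719 / 164223
= 0.2601


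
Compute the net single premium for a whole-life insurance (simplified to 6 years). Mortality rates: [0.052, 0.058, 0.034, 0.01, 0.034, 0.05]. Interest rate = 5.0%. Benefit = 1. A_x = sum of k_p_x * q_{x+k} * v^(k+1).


v = 0.952381
Year 0: k_p_x=1.0, q=0.052, term=0.049524
Year 1: k_p_x=0.948, q=0.058, term=0.049872
Year 2: k_p_x=0.893016, q=0.034, term=0.026228
Year 3: k_p_x=0.862653, q=0.01, term=0.007097
Year 4: k_p_x=0.854027, q=0.034, term=0.022751
Year 5: k_p_x=0.82499, q=0.05, term=0.030781
A_x = 0.1863


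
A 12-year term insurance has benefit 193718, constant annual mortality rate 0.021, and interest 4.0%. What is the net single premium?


NSP = benefit * sum_{k=0}^{n-1} k_p_x * q * v^(k+1)
With constant q=0.021, v=0.961538
Sum = 0.177583
NSP = 193718 * 0.177583
= 34401.021


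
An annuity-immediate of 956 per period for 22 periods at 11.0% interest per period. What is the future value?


FV = PMT * ((1+i)^n - 1) / i
= 956 * ((1.11)^22 - 1) / 0.11
= 956 * (9.933574 - 1) / 0.11
= 77640.8799


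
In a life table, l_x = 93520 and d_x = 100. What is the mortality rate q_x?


q_x = d_x / l_x
= 100 / 93520
= 0.0011


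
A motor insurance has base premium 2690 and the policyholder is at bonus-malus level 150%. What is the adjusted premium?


adjusted = base * BM_level / 100
= 2690 * 150 / 100
= 2690 * 1.5
= 4035.0


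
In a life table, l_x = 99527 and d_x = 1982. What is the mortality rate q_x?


q_x = d_x / l_x
= 1982 / 99527
= 0.0199


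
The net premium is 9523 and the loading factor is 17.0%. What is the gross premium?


Gross = net * (1 + loading)
= 9523 * (1 + 0.17)
= 9523 * 1.17
= 11141.91


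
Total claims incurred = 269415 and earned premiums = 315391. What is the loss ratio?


Loss ratio = claims / premiums
= 269415 / 315391
= 0.8542


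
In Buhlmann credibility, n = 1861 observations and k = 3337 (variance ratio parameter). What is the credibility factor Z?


Z = n / (n + k)
= 1861 / (1861 + 3337)
= 1861 / 5198
= 0.358


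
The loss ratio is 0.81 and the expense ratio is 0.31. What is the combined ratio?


Combined ratio = loss ratio + expense ratio
= 0.81 + 0.31
= 1.12


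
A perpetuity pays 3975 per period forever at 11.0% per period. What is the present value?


PV = PMT / i
= 3975 / 0.11
= 36136.3636


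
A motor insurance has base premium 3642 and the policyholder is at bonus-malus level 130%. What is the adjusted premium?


adjusted = base * BM_level / 100
= 3642 * 130 / 100
= 3642 * 1.3
= 4734.6


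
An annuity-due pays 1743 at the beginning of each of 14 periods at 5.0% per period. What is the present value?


PV_due = PMT * (1-(1+i)^(-n))/i * (1+i)
PV_immediate = 17253.3312
PV_due = 17253.3312 * 1.05
= 18115.9977


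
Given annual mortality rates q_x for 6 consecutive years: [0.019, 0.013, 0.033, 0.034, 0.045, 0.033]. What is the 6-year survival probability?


p_k = 1 - q_k for each year
Survival = product of (1 - q_k)
= 0.981 * 0.987 * 0.967 * 0.966 * 0.955 * 0.967
= 0.8353


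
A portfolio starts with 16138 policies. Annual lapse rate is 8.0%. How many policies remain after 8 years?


remaining = initial * (1 - lapse)^years
= 16138 * (1 - 0.08)^8
= 16138 * 0.513219
= 8282.3262


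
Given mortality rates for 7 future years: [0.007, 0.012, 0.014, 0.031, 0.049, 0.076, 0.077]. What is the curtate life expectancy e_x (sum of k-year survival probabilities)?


e_x = sum_{k=1}^{n} k_p_x
k_p_x values:
  1_p_x = 0.993
  2_p_x = 0.981084
  3_p_x = 0.967349
  4_p_x = 0.937361
  5_p_x = 0.89143
  6_p_x = 0.823682
  7_p_x = 0.760258
e_x = 6.3542


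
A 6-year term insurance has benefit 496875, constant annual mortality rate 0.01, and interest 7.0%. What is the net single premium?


NSP = benefit * sum_{k=0}^{n-1} k_p_x * q * v^(k+1)
With constant q=0.01, v=0.934579
Sum = 0.046582
NSP = 496875 * 0.046582
= 23145.1843


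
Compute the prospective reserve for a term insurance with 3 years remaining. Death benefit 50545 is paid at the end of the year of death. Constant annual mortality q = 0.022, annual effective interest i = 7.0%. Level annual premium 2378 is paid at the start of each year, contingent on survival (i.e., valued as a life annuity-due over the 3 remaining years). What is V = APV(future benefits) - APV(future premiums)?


v = 1/(1+i) = 0.934579
APV(future benefits) per unit = sum_{k=0}^{2} k_p_x * q * v^(k+1) = 0.056531
APV(future benefits) = 50545 * 0.056531 = 2857.3455
Life annuity-due factor ä_{x:3} = sum_{k=0}^{2} k_p_x * v^k = 2.749449
APV(future premiums) = 2378 * 2.749449 = 6538.1894
V = 2857.3455 - 6538.1894
= -3680.8439


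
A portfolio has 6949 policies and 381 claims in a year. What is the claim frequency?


frequency = claims / policies
= 381 / 6949
= 0.0548


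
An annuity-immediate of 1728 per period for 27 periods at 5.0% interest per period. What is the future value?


FV = PMT * ((1+i)^n - 1) / i
= 1728 * ((1.05)^27 - 1) / 0.05
= 1728 * (3.733456 - 1) / 0.05
= 94468.2505


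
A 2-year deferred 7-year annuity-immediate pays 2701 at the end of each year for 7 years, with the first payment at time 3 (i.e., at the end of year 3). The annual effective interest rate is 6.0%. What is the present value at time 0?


PV at time 2 of the 7-year annuity-immediate:
a_n = 2701 * (1-(1+0.06)^(-7))/0.06 = 15078.0123
Discount back 2 years to time 0:
PV = 15078.0123 * (1+0.06)^(-2)
= 15078.0123 * 0.889996
= 13419.3772


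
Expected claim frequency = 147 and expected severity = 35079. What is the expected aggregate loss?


E[S] = E[N] * E[X]
= 147 * 35079
= 5.1566e+06


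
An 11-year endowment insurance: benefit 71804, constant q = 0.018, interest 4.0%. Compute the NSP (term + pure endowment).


Term component = 10430.3313
Pure endowment = 11_p_x * v^11 * benefit = 0.818892 * 0.649581 * 71804 = 38195.1545
NSP = 48625.4859


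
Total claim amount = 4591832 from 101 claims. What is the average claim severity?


severity = total / number
= 4591832 / 101
= 45463.6832


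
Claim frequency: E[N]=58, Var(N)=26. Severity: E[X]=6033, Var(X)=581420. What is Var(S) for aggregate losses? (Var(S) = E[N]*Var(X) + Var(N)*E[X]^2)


Var(S) = E[N]*Var(X) + Var(N)*E[X]^2
= 58*581420 + 26*6033^2
= 33722360 + 946324314
= 9.8005e+08


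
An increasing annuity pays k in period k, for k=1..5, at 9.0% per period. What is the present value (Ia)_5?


(Ia)_n = sum_{k=1}^{n} k * v^k, v = 1/(1+i)
v = 0.917431
Sum computed term by term:
(Ia)_5 = 11.0007


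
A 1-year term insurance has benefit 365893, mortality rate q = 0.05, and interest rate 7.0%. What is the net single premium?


NSP = benefit * q * v
v = 1/(1+i) = 0.934579
NSP = 365893 * 0.05 * 0.934579
= 17097.8037


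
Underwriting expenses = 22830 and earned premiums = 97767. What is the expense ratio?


Expense ratio = expenses / premiums
= 22830 / 97767
= 0.2335


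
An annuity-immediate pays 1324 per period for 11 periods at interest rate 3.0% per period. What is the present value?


PV = PMT * (1 - (1+i)^(-n)) / i
= 1324 * (1 - (1+0.03)^(-11)) / 0.03
= 1324 * (1 - 0.722421) / 0.03
= 1324 * 9.252624
= 12250.4743


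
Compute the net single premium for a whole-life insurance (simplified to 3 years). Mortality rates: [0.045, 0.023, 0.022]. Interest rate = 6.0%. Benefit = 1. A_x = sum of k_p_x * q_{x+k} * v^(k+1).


v = 0.943396
Year 0: k_p_x=1.0, q=0.045, term=0.042453
Year 1: k_p_x=0.955, q=0.023, term=0.019549
Year 2: k_p_x=0.933035, q=0.022, term=0.017235
A_x = 0.0792


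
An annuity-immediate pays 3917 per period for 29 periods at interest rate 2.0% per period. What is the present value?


PV = PMT * (1 - (1+i)^(-n)) / i
= 3917 * (1 - (1+0.02)^(-29)) / 0.02
= 3917 * (1 - 0.563112) / 0.02
= 3917 * 21.844385
= 85564.4547


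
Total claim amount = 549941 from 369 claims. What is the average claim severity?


severity = total / number
= 549941 / 369
= 1490.355


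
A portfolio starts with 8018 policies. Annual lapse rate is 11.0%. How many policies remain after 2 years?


remaining = initial * (1 - lapse)^years
= 8018 * (1 - 0.11)^2
= 8018 * 0.7921
= 6351.0578


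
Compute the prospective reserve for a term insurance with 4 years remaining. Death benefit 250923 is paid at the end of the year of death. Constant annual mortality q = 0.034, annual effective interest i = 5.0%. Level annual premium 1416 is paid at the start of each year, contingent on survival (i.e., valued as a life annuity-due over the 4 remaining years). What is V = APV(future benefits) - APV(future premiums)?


v = 1/(1+i) = 0.952381
APV(future benefits) per unit = sum_{k=0}^{3} k_p_x * q * v^(k+1) = 0.114793
APV(future benefits) = 250923 * 0.114793 = 28804.2857
Life annuity-due factor ä_{x:4} = sum_{k=0}^{3} k_p_x * v^k = 3.545088
APV(future premiums) = 1416 * 3.545088 = 5019.8446
V = 28804.2857 - 5019.8446
= 23784.4411


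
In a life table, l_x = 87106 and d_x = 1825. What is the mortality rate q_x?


q_x = d_x / l_x
= 1825 / 87106
= 0.021


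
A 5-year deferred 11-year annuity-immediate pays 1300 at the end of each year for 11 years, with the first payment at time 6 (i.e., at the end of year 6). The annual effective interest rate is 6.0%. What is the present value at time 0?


PV at time 5 of the 11-year annuity-immediate:
a_n = 1300 * (1-(1+0.06)^(-11))/0.06 = 10252.9369
Discount back 5 years to time 0:
PV = 10252.9369 * (1+0.06)^(-5)
= 10252.9369 * 0.747258
= 7661.5909


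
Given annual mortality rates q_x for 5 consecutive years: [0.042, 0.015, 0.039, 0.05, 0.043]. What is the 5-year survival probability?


p_k = 1 - q_k for each year
Survival = product of (1 - q_k)
= 0.958 * 0.985 * 0.961 * 0.95 * 0.957
= 0.8244


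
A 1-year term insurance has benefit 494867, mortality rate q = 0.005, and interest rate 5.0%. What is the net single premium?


NSP = benefit * q * v
v = 1/(1+i) = 0.952381
NSP = 494867 * 0.005 * 0.952381
= 2356.5095


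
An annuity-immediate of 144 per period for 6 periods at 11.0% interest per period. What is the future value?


FV = PMT * ((1+i)^n - 1) / i
= 144 * ((1.11)^6 - 1) / 0.11
= 144 * (1.870415 - 1) / 0.11
= 1139.4518


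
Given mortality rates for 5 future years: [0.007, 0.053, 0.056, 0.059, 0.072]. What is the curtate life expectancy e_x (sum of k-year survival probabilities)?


e_x = sum_{k=1}^{n} k_p_x
k_p_x values:
  1_p_x = 0.993
  2_p_x = 0.940371
  3_p_x = 0.88771
  4_p_x = 0.835335
  5_p_x = 0.775191
e_x = 4.4316


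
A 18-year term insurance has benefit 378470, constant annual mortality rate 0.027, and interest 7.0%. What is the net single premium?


NSP = benefit * sum_{k=0}^{n-1} k_p_x * q * v^(k+1)
With constant q=0.027, v=0.934579
Sum = 0.228033
NSP = 378470 * 0.228033
= 86303.8263


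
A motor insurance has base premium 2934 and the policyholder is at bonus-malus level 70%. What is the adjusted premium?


adjusted = base * BM_level / 100
= 2934 * 70 / 100
= 2934 * 0.7
= 2053.8


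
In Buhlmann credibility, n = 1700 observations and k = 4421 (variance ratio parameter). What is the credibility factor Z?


Z = n / (n + k)
= 1700 / (1700 + 4421)
= 1700 / 6121
= 0.2777


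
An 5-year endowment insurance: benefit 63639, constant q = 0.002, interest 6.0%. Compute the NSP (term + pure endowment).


Term component = 534.1254
Pure endowment = 5_p_x * v^5 * benefit = 0.99004 * 0.747258 * 63639 = 47081.1136
NSP = 47615.239


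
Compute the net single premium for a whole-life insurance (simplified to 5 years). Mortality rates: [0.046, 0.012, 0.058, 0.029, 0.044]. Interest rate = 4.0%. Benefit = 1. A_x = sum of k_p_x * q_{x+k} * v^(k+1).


v = 0.961538
Year 0: k_p_x=1.0, q=0.046, term=0.044231
Year 1: k_p_x=0.954, q=0.012, term=0.010584
Year 2: k_p_x=0.942552, q=0.058, term=0.0486
Year 3: k_p_x=0.887884, q=0.029, term=0.02201
Year 4: k_p_x=0.862135, q=0.044, term=0.031179
A_x = 0.1566


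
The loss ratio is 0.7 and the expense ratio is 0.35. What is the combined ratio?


Combined ratio = loss ratio + expense ratio
= 0.7 + 0.35
= 1.05


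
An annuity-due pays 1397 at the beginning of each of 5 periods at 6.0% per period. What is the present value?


PV_due = PMT * (1-(1+i)^(-n))/i * (1+i)
PV_immediate = 5884.6722
PV_due = 5884.6722 * 1.06
= 6237.7525


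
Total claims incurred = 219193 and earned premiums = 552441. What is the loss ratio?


Loss ratio = claims / premiums
= 219193 / 552441
= 0.3968


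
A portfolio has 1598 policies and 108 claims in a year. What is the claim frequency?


frequency = claims / policies
= 108 / 1598
= 0.0676


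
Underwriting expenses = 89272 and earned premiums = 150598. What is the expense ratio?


Expense ratio = expenses / premiums
= 89272 / 150598
= 0.5928


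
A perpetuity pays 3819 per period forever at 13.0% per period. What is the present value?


PV = PMT / i
= 3819 / 0.13
= 29376.9231


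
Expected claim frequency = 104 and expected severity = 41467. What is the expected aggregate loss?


E[S] = E[N] * E[X]
= 104 * 41467
= 4.3126e+06


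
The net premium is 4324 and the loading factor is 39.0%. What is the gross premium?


Gross = net * (1 + loading)
= 4324 * (1 + 0.39)
= 4324 * 1.39
= 6010.36


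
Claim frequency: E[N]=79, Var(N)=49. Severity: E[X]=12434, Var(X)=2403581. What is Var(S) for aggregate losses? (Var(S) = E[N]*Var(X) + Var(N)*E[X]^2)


Var(S) = E[N]*Var(X) + Var(N)*E[X]^2
= 79*2403581 + 49*12434^2
= 189882899 + 7575613444
= 7.7655e+09


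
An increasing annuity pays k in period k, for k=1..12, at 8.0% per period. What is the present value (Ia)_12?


(Ia)_n = sum_{k=1}^{n} k * v^k, v = 1/(1+i)
v = 0.925926
Sum computed term by term:
(Ia)_12 = 42.17


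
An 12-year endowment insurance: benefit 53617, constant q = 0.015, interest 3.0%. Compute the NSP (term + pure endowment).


Term component = 7416.243
Pure endowment = 12_p_x * v^12 * benefit = 0.834132 * 0.70138 * 53617 = 31368.2709
NSP = 38784.5139


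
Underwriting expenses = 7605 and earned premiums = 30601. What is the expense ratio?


Expense ratio = expenses / premiums
= 7605 / 30601
= 0.2485


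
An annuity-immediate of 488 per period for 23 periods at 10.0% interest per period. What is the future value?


FV = PMT * ((1+i)^n - 1) / i
= 488 * ((1.1)^23 - 1) / 0.1
= 488 * (8.954302 - 1) / 0.1
= 38816.9959


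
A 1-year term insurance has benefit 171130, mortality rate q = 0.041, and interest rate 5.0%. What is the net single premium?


NSP = benefit * q * v
v = 1/(1+i) = 0.952381
NSP = 171130 * 0.041 * 0.952381
= 6682.219


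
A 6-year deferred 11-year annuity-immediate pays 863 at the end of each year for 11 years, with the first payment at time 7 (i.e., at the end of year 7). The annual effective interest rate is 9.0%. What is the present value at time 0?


PV at time 6 of the 11-year annuity-immediate:
a_n = 863 * (1-(1+0.09)^(-11))/0.09 = 5872.8794
Discount back 6 years to time 0:
PV = 5872.8794 * (1+0.09)^(-6)
= 5872.8794 * 0.596267
= 3501.8061


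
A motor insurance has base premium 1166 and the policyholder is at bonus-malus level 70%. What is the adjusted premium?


adjusted = base * BM_level / 100
= 1166 * 70 / 100
= 1166 * 0.7
= 816.2


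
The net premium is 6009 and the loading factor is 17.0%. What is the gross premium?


Gross = net * (1 + loading)
= 6009 * (1 + 0.17)
= 6009 * 1.17
= 7030.53


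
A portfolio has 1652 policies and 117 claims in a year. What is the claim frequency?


frequency = claims / policies
= 117 / 1652
= 0.0708


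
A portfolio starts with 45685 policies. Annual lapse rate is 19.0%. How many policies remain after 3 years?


remaining = initial * (1 - lapse)^years
= 45685 * (1 - 0.19)^3
= 45685 * 0.531441
= 24278.8821


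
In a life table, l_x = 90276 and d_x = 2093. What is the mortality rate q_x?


q_x = d_x / l_x
= 2093 / 90276
= 0.0232


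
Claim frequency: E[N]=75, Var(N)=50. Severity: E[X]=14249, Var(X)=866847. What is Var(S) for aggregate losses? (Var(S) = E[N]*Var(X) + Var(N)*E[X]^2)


Var(S) = E[N]*Var(X) + Var(N)*E[X]^2
= 75*866847 + 50*14249^2
= 65013525 + 10151700050
= 1.0217e+10


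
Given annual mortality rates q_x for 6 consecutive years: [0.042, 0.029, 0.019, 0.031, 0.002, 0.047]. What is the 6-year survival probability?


p_k = 1 - q_k for each year
Survival = product of (1 - q_k)
= 0.958 * 0.971 * 0.981 * 0.969 * 0.998 * 0.953
= 0.841


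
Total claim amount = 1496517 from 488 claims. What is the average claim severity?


severity = total / number
= 1496517 / 488
= 3066.6332


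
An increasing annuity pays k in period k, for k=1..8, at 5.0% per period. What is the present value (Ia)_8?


(Ia)_n = sum_{k=1}^{n} k * v^k, v = 1/(1+i)
v = 0.952381
Sum computed term by term:
(Ia)_8 = 27.4332


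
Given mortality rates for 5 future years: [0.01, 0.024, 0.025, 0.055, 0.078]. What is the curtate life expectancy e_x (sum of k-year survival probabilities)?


e_x = sum_{k=1}^{n} k_p_x
k_p_x values:
  1_p_x = 0.99
  2_p_x = 0.96624
  3_p_x = 0.942084
  4_p_x = 0.890269
  5_p_x = 0.820828
e_x = 4.6094


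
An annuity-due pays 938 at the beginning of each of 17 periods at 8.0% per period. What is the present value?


PV_due = PMT * (1-(1+i)^(-n))/i * (1+i)
PV_immediate = 8556.0965
PV_due = 8556.0965 * 1.08
= 9240.5843


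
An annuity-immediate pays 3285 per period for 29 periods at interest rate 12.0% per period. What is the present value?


PV = PMT * (1 - (1+i)^(-n)) / i
= 3285 * (1 - (1+0.12)^(-29)) / 0.12
= 3285 * (1 - 0.037383) / 0.12
= 3285 * 8.021806
= 26351.6329


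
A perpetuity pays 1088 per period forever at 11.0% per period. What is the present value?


PV = PMT / i
= 1088 / 0.11
= 9890.9091


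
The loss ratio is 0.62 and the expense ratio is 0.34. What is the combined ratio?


Combined ratio = loss ratio + expense ratio
= 0.62 + 0.34
= 0.96


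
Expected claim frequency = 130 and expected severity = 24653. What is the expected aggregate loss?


E[S] = E[N] * E[X]
= 130 * 24653
= 3.2049e+06


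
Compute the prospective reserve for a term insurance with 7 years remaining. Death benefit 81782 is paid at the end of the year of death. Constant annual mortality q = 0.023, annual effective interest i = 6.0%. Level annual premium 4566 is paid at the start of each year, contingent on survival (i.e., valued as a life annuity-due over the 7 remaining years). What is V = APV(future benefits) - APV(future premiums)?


v = 1/(1+i) = 0.943396
APV(future benefits) per unit = sum_{k=0}^{6} k_p_x * q * v^(k+1) = 0.120516
APV(future benefits) = 81782 * 0.120516 = 9856.0437
Life annuity-due factor ä_{x:7} = sum_{k=0}^{6} k_p_x * v^k = 5.554218
APV(future premiums) = 4566 * 5.554218 = 25360.5594
V = 9856.0437 - 25360.5594
= -15504.5157
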